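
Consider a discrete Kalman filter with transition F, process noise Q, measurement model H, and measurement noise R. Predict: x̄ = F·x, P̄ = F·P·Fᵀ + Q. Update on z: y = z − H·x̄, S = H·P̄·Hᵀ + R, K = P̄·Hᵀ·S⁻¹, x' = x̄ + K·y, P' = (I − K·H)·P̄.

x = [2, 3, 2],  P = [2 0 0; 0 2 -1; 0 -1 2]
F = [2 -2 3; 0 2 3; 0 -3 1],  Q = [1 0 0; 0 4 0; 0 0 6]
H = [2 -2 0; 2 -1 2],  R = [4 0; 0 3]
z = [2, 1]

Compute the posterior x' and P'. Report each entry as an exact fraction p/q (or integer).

x' = [45979/5106, 21488/2553, -289/69]
P' = [43817/5106 21994/2553 -266/69; 21994/2553 24370/2553 -239/69; -266/69 -239/69 181/69]

x̄ = F·x = [4, 12, -7]
P̄ = F·P·Fᵀ + Q = [47 10 29; 10 18 1; 29 1 32]
y = z − H·x̄ = [18, 19]
S = H·P̄·Hᵀ + R = [184 276; 276 525]
K = P̄·Hᵀ·S⁻¹ = [-57/3404 31/111; -396/851 28/111; -9/46 1/3]
x' = x̄ + K·y = [45979/5106, 21488/2553, -289/69]
P' = (I − K·H)·P̄ = [43817/5106 21994/2553 -266/69; 21994/2553 24370/2553 -239/69; -266/69 -239/69 181/69]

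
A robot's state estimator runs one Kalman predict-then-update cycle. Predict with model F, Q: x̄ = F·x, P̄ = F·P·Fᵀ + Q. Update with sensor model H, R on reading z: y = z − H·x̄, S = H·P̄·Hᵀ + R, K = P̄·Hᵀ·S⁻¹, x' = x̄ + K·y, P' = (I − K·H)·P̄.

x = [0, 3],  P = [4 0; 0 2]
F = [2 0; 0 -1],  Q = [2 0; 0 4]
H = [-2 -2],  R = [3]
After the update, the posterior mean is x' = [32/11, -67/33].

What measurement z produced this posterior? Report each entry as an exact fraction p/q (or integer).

x̄ = F·x = [0, -3]
P̄ = F·P·Fᵀ + Q = [18 0; 0 6]
S = H·P̄·Hᵀ + R = [99]
K = P̄·Hᵀ·S⁻¹ = [-4/11; -4/33]
x' − x̄ = [32/11, 32/33] = K·y
y = (KᵀK)⁻¹·Kᵀ·(x' − x̄) = [-8]
z = y + H·x̄ = [-8] + [6] = [-2]

z = [-2]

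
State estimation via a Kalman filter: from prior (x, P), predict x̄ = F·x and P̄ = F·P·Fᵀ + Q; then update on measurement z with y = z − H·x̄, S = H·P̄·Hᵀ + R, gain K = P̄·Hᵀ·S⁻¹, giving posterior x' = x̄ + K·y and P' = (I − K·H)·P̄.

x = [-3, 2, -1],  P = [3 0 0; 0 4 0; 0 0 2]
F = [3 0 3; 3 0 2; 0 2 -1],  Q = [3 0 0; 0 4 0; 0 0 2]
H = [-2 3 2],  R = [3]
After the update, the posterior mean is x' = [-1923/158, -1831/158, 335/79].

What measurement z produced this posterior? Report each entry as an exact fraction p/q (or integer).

z = [-2]

x̄ = F·x = [-12, -11, 5]
P̄ = F·P·Fᵀ + Q = [48 39 -6; 39 39 -4; -6 -4 20]
S = H·P̄·Hᵀ + R = [158]
K = P̄·Hᵀ·S⁻¹ = [9/158; 31/158; 20/79]
x' − x̄ = [-27/158, -93/158, -60/79] = K·y
y = (KᵀK)⁻¹·Kᵀ·(x' − x̄) = [-3]
z = y + H·x̄ = [-3] + [1] = [-2]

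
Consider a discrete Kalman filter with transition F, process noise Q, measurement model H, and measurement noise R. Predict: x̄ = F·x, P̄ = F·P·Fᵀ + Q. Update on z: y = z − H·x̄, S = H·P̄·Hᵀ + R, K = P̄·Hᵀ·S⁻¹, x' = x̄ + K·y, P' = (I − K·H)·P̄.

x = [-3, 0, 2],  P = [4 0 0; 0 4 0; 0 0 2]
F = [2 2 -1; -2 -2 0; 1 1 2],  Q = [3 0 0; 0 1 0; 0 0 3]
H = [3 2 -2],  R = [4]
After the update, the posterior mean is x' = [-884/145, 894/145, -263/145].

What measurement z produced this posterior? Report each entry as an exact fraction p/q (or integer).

z = [-2]

x̄ = F·x = [-8, 6, 1]
P̄ = F·P·Fᵀ + Q = [37 -32 12; -32 33 -16; 12 -16 19]
S = H·P̄·Hᵀ + R = [145]
K = P̄·Hᵀ·S⁻¹ = [23/145; 2/145; -34/145]
x' − x̄ = [276/145, 24/145, -408/145] = K·y
y = (KᵀK)⁻¹·Kᵀ·(x' − x̄) = [12]
z = y + H·x̄ = [12] + [-14] = [-2]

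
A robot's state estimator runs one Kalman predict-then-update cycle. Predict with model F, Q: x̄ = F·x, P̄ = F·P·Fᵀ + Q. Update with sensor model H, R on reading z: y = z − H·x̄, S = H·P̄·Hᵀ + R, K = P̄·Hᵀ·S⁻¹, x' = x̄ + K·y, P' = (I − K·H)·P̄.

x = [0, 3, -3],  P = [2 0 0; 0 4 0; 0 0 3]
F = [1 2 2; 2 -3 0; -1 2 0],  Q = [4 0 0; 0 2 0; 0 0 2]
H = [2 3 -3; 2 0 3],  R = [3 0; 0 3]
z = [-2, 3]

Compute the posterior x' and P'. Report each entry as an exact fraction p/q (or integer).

x' = [33332/76889, -25531/76889, 52850/76889]
P' = [120162/76889 -124800/76889 -54426/76889; -124800/76889 169722/76889 74172/76889; -54426/76889 74172/76889 44516/76889]

x̄ = F·x = [0, -9, 6]
P̄ = F·P·Fᵀ + Q = [34 -20 14; -20 46 -28; 14 -28 20]
y = z − H·x̄ = [43, -15]
S = H·P̄·Hᵀ + R = [829 -416; -416 487]
K = P̄·Hᵀ·S⁻¹ = [9734/76889 25682/76889; 12350/76889 -9028/76889; -6628/76889 8232/76889]
x' = x̄ + K·y = [33332/76889, -25531/76889, 52850/76889]
P' = (I − K·H)·P̄ = [120162/76889 -124800/76889 -54426/76889; -124800/76889 169722/76889 74172/76889; -54426/76889 74172/76889 44516/76889]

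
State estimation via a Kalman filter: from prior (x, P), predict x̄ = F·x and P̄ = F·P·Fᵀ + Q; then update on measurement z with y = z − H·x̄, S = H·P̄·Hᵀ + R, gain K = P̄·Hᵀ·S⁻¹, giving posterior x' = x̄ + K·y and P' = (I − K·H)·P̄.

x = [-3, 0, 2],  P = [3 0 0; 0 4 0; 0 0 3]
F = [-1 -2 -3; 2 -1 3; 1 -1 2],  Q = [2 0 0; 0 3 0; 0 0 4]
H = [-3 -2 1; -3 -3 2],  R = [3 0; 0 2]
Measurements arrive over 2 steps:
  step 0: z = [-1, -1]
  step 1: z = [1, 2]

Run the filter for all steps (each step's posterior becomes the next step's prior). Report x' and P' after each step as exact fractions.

step 0: x' = [85/548, 2431/2740, 778/685], P' = [3315/548 -6575/548 -2303/274; -6575/548 76639/2740 31459/1370; -2303/274 31459/1370 29543/1370]
step 1: x' = [-60667891/171718097, 36910857/171718097, 117818105/171718097], P' = [990645181/171718097 -1896277453/171718097 -1268784032/171718097; -1896277453/171718097 4276078163/171718097 3396749632/171718097; -1268784032/171718097 3396749632/171718097 3143138762/171718097]

step 0: x̄ = F·x = [-3, 0, 1]
step 0: P̄ = F·P·Fᵀ + Q = [48 -25 -13; -25 46 28; -13 28 23]
step 0: y = z − H·x̄ = [-11, -12]
step 0: S = H·P̄·Hᵀ + R = [308 300; 300 310]
step 0: K = P̄·Hᵀ·S⁻¹ = [-467/548 71/137; 551/548 -682/685; 39/137 -373/1370]
step 0: x' = x̄ + K·y = [85/548, 2431/2740, 778/685]
step 0: P' = (I − K·H)·P̄ = [3315/548 -6575/548 -2303/274; -6575/548 76639/2740 31459/1370; -2303/274 31459/1370 29543/1370]
step 1: x̄ = F·x = [-14623/2740, 1551/548, 2109/1370]
step 1: P̄ = F·P·Fᵀ + Q = [1345721/2740 -58901/548 -66353/1370; -58901/548 32113/548 8713/274; -66353/1370 8713/274 15619/685]
step 1: y = z − H·x̄ = [-29837/2740, -1178/137]
step 1: S = H·P̄·Hᵀ + R = [9738101/2740 468335/137; 468335/137 452889/137]
step 1: K = P̄·Hᵀ·S⁻¹ = [-149388223/171718097 89664376/171718097; 177808555/171718097 -172951433/171718097; 51997198/171718097 -48809638/171718097]
step 1: x' = x̄ + K·y = [-60667891/171718097, 36910857/171718097, 117818105/171718097]
step 1: P' = (I − K·H)·P̄ = [990645181/171718097 -1896277453/171718097 -1268784032/171718097; -1896277453/171718097 4276078163/171718097 3396749632/171718097; -1268784032/171718097 3396749632/171718097 3143138762/171718097]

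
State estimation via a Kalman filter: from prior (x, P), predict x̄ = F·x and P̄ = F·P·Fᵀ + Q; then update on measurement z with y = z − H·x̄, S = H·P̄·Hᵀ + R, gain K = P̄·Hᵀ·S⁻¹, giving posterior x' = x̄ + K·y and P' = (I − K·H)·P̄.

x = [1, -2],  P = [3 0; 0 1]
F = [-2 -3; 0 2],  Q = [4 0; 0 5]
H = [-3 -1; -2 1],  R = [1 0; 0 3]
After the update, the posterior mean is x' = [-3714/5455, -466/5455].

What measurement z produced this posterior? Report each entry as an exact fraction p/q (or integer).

z = [2, 2]

x̄ = F·x = [4, -4]
P̄ = F·P·Fᵀ + Q = [25 -6; -6 9]
S = H·P̄·Hᵀ + R = [199 147; 147 136]
K = P̄·Hᵀ·S⁻¹ = [-1152/5455 -1001/5455; -1863/5455 2856/5455]
x' − x̄ = [-25534/5455, 21354/5455] = K·y
y = (KᵀK)⁻¹·Kᵀ·(x' − x̄) = [10, 14]
z = y + H·x̄ = [10, 14] + [-8, -12] = [2, 2]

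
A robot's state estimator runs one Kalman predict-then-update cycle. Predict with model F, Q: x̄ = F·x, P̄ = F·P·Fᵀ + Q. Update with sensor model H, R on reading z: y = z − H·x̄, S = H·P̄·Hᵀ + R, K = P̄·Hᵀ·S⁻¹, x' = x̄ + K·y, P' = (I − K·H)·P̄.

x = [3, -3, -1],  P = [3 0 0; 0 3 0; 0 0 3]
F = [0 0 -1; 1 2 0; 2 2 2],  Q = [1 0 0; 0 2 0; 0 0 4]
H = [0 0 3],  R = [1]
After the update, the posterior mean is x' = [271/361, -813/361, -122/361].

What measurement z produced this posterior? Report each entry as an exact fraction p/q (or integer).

x̄ = F·x = [1, -3, -2]
P̄ = F·P·Fᵀ + Q = [4 0 -6; 0 17 18; -6 18 40]
S = H·P̄·Hᵀ + R = [361]
K = P̄·Hᵀ·S⁻¹ = [-18/361; 54/361; 120/361]
x' − x̄ = [-90/361, 270/361, 600/361] = K·y
y = (KᵀK)⁻¹·Kᵀ·(x' − x̄) = [5]
z = y + H·x̄ = [5] + [-6] = [-1]

z = [-1]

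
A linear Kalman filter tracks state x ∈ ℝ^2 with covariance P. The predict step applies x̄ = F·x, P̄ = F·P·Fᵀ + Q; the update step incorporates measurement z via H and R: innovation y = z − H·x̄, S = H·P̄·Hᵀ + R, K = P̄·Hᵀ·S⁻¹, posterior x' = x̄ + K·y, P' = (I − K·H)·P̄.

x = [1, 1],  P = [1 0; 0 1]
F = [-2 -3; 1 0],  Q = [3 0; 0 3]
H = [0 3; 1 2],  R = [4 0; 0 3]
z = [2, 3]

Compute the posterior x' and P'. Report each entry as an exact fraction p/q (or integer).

x̄ = F·x = [-5, 1]
P̄ = F·P·Fᵀ + Q = [16 -2; -2 4]
y = z − H·x̄ = [-1, 6]
S = H·P̄·Hᵀ + R = [40 18; 18 27]
K = P̄·Hᵀ·S⁻¹ = [-1/2 7/9; 2/7 2/63]
x' = x̄ + K·y = [1/6, 19/21]
P' = (I − K·H)·P̄ = [11/3 -2/3; -2/3 8/21]

x' = [1/6, 19/21]
P' = [11/3 -2/3; -2/3 8/21]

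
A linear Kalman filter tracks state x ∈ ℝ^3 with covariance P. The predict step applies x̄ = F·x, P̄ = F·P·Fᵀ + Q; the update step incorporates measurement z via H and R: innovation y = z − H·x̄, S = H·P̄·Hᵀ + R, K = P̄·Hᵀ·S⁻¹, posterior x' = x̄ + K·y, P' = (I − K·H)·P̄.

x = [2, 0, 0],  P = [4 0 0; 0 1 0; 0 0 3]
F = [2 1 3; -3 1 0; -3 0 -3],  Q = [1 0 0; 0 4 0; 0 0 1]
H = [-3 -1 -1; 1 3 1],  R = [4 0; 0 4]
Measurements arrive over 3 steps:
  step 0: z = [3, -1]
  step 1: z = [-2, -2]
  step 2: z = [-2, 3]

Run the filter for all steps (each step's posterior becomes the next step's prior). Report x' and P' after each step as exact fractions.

step 0: x' = [-18601/16003, -4986/16003, 14762/16003], P' = [21193/16003 -277/16003 -32964/16003; -277/16003 9595/16003 -9452/16003; -32964/16003 -9452/16003 80198/16003]
step 1: x' = [67447631/59589253, -26379125/59589253, -76873978/59589253], P' = [75723156/59589253 1138746/59589253 -118681288/59589253; 1138746/59589253 35547450/59589253 -38237776/59589253; -118681288/59589253 -38237776/59589253 291163538/59589253]
step 2: x' = [242937729645/416058917818, 185876871730/208029458909, -264268017151/416058917818], P' = [263833729484/208029458909 4082180626/208029458909 -413362498616/208029458909; 4082180626/208029458909 124189369838/208029458909 -133808895452/208029458909; -413362498616/208029458909 -133808895452/208029458909 1014513704302/208029458909]

step 0: x̄ = F·x = [4, -6, -6]
step 0: P̄ = F·P·Fᵀ + Q = [45 -23 -51; -23 41 36; -51 36 64]
step 0: y = z − H·x̄ = [3, 19]
step 0: S = H·P̄·Hᵀ + R = [142 -32; -32 458]
step 0: K = P̄·Hᵀ·S⁻¹ = [-15169/32006 -6301/32006; 172/16003 4764/16003; 14073/32006 9439/32006]
step 0: x' = x̄ + K·y = [-18601/16003, -4986/16003, 14762/16003]
step 0: P' = (I − K·H)·P̄ = [21193/16003 -277/16003 -32964/16003; -277/16003 9595/16003 -9452/16003; -32964/16003 -9452/16003 80198/16003]
step 1: x̄ = F·x = [2098/16003, 3909/1231, 11517/16003]
step 1: P̄ = F·P·Fᵀ + Q = [378764/16003 11618/1231 -325293/16003; 11618/1231 20462/1231 -5904/1231; -325293/16003 -5904/1231 335170/16003]
step 1: y = z − H·x̄ = [36622/16003, -198072/16003]
step 1: S = H·P̄·Hᵀ + R = [2875006/16003 -2171640/16003; -2171640/16003 2967106/16003]
step 1: K = P̄·Hᵀ·S⁻¹ = [-54813463/119178506 -19770947/119178506; -181478/59589253 17385830/59589253; 51559051/119178506 28884461/119178506]
step 1: x' = x̄ + K·y = [67447631/59589253, -26379125/59589253, -76873978/59589253]
step 1: P' = (I − K·H)·P̄ = [75723156/59589253 1138746/59589253 -118681288/59589253; 1138746/59589253 35547450/59589253 -38237776/59589253; -118681288/59589253 -38237776/59589253 291163538/59589253]
step 2: x̄ = F·x = [-122105797/59589253, -228722018/59589253, 28279041/59589253]
step 2: P̄ = F·P·Fᵀ + Q = [1369454041/59589253 533488032/59589253 -1183294368/59589253; 533488032/59589253 948580390/59589253 -275326098/59589253; -1183294368/59589253 -275326098/59589253 1225306315/59589253]
step 2: y = z − H·x̄ = [-2191498/190381, 958760569/59589253]
step 2: S = H·P̄·Hᵀ + R = [32868498/190381 -24536128/190381; -24536128/190381 10552723746/59589253]
step 2: K = P̄·Hᵀ·S⁻¹ = [-191110435231/416058917818 -827001369/5012758046; -656754066/208029458909 731449984/2506379023; 179691343499/416058917818 1203159755/5012758046]
step 2: x' = x̄ + K·y = [242937729645/416058917818, 185876871730/208029458909, -264268017151/416058917818]
step 2: P' = (I − K·H)·P̄ = [263833729484/208029458909 4082180626/208029458909 -413362498616/208029458909; 4082180626/208029458909 124189369838/208029458909 -133808895452/208029458909; -413362498616/208029458909 -133808895452/208029458909 1014513704302/208029458909]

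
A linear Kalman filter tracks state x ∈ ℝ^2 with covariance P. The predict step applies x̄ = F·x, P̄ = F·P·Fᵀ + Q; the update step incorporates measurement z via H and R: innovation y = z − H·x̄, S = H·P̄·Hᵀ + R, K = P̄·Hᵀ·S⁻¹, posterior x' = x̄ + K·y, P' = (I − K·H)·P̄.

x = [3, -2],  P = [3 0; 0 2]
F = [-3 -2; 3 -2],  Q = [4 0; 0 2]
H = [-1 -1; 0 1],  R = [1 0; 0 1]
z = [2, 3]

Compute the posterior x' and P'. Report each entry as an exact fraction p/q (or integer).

x' = [-2900/579, 614/193]
P' = [2203/1158 -367/386; -367/386 373/386]

x̄ = F·x = [-5, 13]
P̄ = F·P·Fᵀ + Q = [39 -19; -19 37]
y = z − H·x̄ = [10, -10]
S = H·P̄·Hᵀ + R = [39 -18; -18 38]
K = P̄·Hᵀ·S⁻¹ = [-551/579 -367/386; -3/193 373/386]
x' = x̄ + K·y = [-2900/579, 614/193]
P' = (I − K·H)·P̄ = [2203/1158 -367/386; -367/386 373/386]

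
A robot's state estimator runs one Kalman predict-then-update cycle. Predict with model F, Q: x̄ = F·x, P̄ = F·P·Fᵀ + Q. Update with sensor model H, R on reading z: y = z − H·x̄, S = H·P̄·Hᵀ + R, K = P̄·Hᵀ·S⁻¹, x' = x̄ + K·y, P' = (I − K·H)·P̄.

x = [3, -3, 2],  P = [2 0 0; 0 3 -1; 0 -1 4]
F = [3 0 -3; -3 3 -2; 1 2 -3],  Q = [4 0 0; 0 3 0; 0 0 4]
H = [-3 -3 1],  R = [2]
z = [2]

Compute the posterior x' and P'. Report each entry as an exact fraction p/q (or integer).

x' = [5376/481, -5430/481, 846/481]
P' = [26555/962 -11937/481 7701/962; -11937/481 11468/481 -1631/481; 7701/962 -1631/481 12867/962]

x̄ = F·x = [3, -22, -9]
P̄ = F·P·Fᵀ + Q = [58 15 48; 15 76 49; 48 49 66]
y = z − H·x̄ = [-46]
S = H·P̄·Hᵀ + R = [962]
K = P̄·Hᵀ·S⁻¹ = [-171/962; -112/481; -225/962]
x' = x̄ + K·y = [5376/481, -5430/481, 846/481]
P' = (I − K·H)·P̄ = [26555/962 -11937/481 7701/962; -11937/481 11468/481 -1631/481; 7701/962 -1631/481 12867/962]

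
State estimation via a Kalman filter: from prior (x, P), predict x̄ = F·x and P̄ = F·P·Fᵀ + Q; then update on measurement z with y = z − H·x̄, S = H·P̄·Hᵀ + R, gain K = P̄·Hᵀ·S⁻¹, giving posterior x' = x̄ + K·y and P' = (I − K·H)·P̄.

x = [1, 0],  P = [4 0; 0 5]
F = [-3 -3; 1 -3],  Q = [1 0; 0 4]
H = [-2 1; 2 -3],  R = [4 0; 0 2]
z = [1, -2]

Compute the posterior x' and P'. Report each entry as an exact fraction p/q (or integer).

x̄ = F·x = [-3, 1]
P̄ = F·P·Fᵀ + Q = [82 33; 33 53]
y = z − H·x̄ = [-6, 7]
S = H·P̄·Hᵀ + R = [253 -223; -223 411]
K = P̄·Hᵀ·S⁻¹ = [-19673/27127 -6384/27127; -13041/27127 -13214/27127]
x' = x̄ + K·y = [-8031/27127, 12875/27127]
P' = (I − K·H)·P̄ = [62211/27127 45730/27127; 45730/27127 39296/27127]

x' = [-8031/27127, 12875/27127]
P' = [62211/27127 45730/27127; 45730/27127 39296/27127]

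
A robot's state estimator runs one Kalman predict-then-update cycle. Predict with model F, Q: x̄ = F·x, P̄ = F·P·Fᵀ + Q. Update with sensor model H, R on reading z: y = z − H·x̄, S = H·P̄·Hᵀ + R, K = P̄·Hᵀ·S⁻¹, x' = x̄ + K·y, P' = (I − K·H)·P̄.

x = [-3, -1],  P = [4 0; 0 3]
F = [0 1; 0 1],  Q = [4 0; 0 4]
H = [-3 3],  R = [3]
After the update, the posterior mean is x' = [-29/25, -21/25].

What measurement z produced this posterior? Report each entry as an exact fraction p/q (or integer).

x̄ = F·x = [-1, -1]
P̄ = F·P·Fᵀ + Q = [7 3; 3 7]
S = H·P̄·Hᵀ + R = [75]
K = P̄·Hᵀ·S⁻¹ = [-4/25; 4/25]
x' − x̄ = [-4/25, 4/25] = K·y
y = (KᵀK)⁻¹·Kᵀ·(x' − x̄) = [1]
z = y + H·x̄ = [1] + [0] = [1]

z = [1]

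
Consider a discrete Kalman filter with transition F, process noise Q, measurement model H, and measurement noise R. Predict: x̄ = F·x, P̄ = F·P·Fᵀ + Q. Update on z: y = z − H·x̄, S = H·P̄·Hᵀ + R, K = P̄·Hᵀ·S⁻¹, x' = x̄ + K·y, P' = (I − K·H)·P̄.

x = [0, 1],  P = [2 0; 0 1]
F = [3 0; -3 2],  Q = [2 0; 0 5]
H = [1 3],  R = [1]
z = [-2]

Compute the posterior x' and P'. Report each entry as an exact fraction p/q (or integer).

x̄ = F·x = [0, 2]
P̄ = F·P·Fᵀ + Q = [20 -18; -18 27]
y = z − H·x̄ = [-8]
S = H·P̄·Hᵀ + R = [156]
K = P̄·Hᵀ·S⁻¹ = [-17/78; 21/52]
x' = x̄ + K·y = [68/39, -16/13]
P' = (I − K·H)·P̄ = [491/39 -111/26; -111/26 81/52]

x' = [68/39, -16/13]
P' = [491/39 -111/26; -111/26 81/52]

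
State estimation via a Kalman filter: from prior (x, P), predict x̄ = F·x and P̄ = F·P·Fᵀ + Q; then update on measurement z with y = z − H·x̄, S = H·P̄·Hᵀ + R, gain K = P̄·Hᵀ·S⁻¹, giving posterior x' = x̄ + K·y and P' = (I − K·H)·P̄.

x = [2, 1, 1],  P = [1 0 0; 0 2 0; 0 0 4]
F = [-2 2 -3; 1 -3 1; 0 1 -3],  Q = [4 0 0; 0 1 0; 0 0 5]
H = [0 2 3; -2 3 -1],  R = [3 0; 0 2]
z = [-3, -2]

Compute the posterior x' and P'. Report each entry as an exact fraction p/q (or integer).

x' = [-457595/222221, -429672/222221, 64538/222221]
P' = [855660/222221 447690/222221 -281962/222221; 447690/222221 272148/222221 -152652/222221; -281962/222221 -152652/222221 155606/222221]

x̄ = F·x = [-5, 0, -2]
P̄ = F·P·Fᵀ + Q = [52 -26 40; -26 24 -18; 40 -18 43]
y = z − H·x̄ = [3, -14]
S = H·P̄·Hᵀ + R = [270 -247; -247 1049]
K = P̄·Hᵀ·S⁻¹ = [16498/222221 -43144/222221; 28780/222221 36858/222221; 53838/222221 -24819/222221]
x' = x̄ + K·y = [-457595/222221, -429672/222221, 64538/222221]
P' = (I − K·H)·P̄ = [855660/222221 447690/222221 -281962/222221; 447690/222221 272148/222221 -152652/222221; -281962/222221 -152652/222221 155606/222221]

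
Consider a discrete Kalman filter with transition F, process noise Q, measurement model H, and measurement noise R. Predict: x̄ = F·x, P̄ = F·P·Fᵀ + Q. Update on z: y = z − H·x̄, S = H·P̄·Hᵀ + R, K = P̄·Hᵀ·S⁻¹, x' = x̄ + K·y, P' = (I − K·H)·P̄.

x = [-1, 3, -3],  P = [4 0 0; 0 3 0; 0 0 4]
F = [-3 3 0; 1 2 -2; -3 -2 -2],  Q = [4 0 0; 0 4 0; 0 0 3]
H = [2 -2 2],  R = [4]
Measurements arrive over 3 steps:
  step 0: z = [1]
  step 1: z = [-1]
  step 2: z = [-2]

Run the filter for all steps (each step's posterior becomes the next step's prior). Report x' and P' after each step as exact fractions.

step 0: x̄ = F·x = [12, 11, 3]
step 0: P̄ = F·P·Fᵀ + Q = [67 6 18; 6 36 -8; 18 -8 67]
step 0: y = z − H·x̄ = [-7]
step 0: S = H·P̄·Hᵀ + R = [844]
step 0: K = P̄·Hᵀ·S⁻¹ = [79/422; -19/211; 93/422]
step 0: x' = x̄ + K·y = [4511/422, 2454/211, 615/422]
step 0: P' = (I − K·H)·P̄ = [7896/211 4268/211 -3549/211; 4268/211 6152/211 1846/211; -3549/211 1846/211 5488/211]
step 1: x̄ = F·x = [1191/422, 13097/422, -24579/422]
step 1: P̄ = F·P·Fᵀ + Q = [50452/211 -31950/211 -11022/211; -31950/211 71800/211 -74684/211; -11022/211 -74684/211 141653/211]
step 1: y = z − H·x̄ = [36274/211]
step 1: S = H·P̄·Hᵀ + R = [1821360/211]
step 1: K = P̄·Hᵀ·S⁻¹ = [3569/45534; -29739/151780; 41063/182136]
step 1: x' = x̄ + K·y = [742073/45534, -100499/37945, -1774505/91068]
step 1: P' = (I − K·H)·P̄ = [4236424/22767 -143088/7589 -4662119/22767; -143088/7589 337567/37945 415255/15178; -4662119/22767 415255/15178 21181069/91068]
step 2: x̄ = F·x = [-4313359/75890, 5688451/113835, -526291/113835]
step 2: P̄ = F·P·Fᵀ + Q = [79614163/37945 -69860413/37945 10817263/37945; -69860413/37945 191335409/113835 -37763639/113835; 10817263/37945 -37763639/113835 20369054/113835]
step 2: y = z − H·x̄ = [25141891/113835]
step 2: S = H·P̄·Hᵀ + R = [4041016484/113835]
step 2: K = P̄·Hᵀ·S⁻¹ = [480875517/2020508242; -2944163/13560458; 45292241/1010254121]
step 2: x' = x̄ + K·y = [-4316099101/1010254121, 27374495/13560458, 5332673912/1010254121]
step 2: P' = (I − K·H)·P̄ = [88288715528/1010254121 -45969076/6780229 -94657232335/1010254121; -45969076/6780229 50525928/6780229 93550841/6780229; -94657232335/1010254121 93550841/6780229 108686892126/1010254121]

step 0: x' = [4511/422, 2454/211, 615/422], P' = [7896/211 4268/211 -3549/211; 4268/211 6152/211 1846/211; -3549/211 1846/211 5488/211]
step 1: x' = [742073/45534, -100499/37945, -1774505/91068], P' = [4236424/22767 -143088/7589 -4662119/22767; -143088/7589 337567/37945 415255/15178; -4662119/22767 415255/15178 21181069/91068]
step 2: x' = [-4316099101/1010254121, 27374495/13560458, 5332673912/1010254121], P' = [88288715528/1010254121 -45969076/6780229 -94657232335/1010254121; -45969076/6780229 50525928/6780229 93550841/6780229; -94657232335/1010254121 93550841/6780229 108686892126/1010254121]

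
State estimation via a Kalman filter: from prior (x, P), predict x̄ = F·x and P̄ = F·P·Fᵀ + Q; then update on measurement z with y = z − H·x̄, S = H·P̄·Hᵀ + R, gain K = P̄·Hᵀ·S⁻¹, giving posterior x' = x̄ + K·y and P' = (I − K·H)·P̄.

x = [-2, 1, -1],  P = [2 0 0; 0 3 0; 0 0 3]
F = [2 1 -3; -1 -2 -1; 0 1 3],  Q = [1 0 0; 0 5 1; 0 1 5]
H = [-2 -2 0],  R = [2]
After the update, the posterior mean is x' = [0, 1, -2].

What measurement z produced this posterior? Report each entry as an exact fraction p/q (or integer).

z = [-2]

x̄ = F·x = [0, 1, -2]
P̄ = F·P·Fᵀ + Q = [39 -1 -24; -1 22 -14; -24 -14 35]
S = H·P̄·Hᵀ + R = [238]
K = P̄·Hᵀ·S⁻¹ = [-38/119; -3/17; 38/119]
x' − x̄ = [0, 0, 0] = K·y
y = (KᵀK)⁻¹·Kᵀ·(x' − x̄) = [0]
z = y + H·x̄ = [0] + [-2] = [-2]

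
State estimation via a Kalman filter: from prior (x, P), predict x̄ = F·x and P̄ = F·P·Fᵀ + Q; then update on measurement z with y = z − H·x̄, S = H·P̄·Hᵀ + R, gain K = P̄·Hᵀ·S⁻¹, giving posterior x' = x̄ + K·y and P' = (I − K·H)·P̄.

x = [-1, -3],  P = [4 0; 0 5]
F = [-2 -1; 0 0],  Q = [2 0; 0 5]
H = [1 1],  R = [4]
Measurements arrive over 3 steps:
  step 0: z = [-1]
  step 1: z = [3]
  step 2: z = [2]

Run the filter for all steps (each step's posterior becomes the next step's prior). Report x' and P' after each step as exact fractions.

step 0: x' = [11/16, -15/16], P' = [207/32 -115/32; -115/32 135/32]
step 1: x' = [35/19, 110/171], P' = [567/95 -63/19; -63/19 695/171]
step 2: x' = [-2393/10976, 13525/10976], P' = [128313/21952 -71285/21952; -71285/21952 88385/21952]

step 0: x̄ = F·x = [5, 0]
step 0: P̄ = F·P·Fᵀ + Q = [23 0; 0 5]
step 0: y = z − H·x̄ = [-6]
step 0: S = H·P̄·Hᵀ + R = [32]
step 0: K = P̄·Hᵀ·S⁻¹ = [23/32; 5/32]
step 0: x' = x̄ + K·y = [11/16, -15/16]
step 0: P' = (I − K·H)·P̄ = [207/32 -115/32; -115/32 135/32]
step 1: x̄ = F·x = [-7/16, 0]
step 1: P̄ = F·P·Fᵀ + Q = [567/32 0; 0 5]
step 1: y = z − H·x̄ = [55/16]
step 1: S = H·P̄·Hᵀ + R = [855/32]
step 1: K = P̄·Hᵀ·S⁻¹ = [63/95; 32/171]
step 1: x' = x̄ + K·y = [35/19, 110/171]
step 1: P' = (I − K·H)·P̄ = [567/95 -63/19; -63/19 695/171]
step 2: x̄ = F·x = [-740/171, 0]
step 2: P̄ = F·P·Fᵀ + Q = [14257/855 0; 0 5]
step 2: y = z − H·x̄ = [1082/171]
step 2: S = H·P̄·Hᵀ + R = [21952/855]
step 2: K = P̄·Hᵀ·S⁻¹ = [14257/21952; 4275/21952]
step 2: x' = x̄ + K·y = [-2393/10976, 13525/10976]
step 2: P' = (I − K·H)·P̄ = [128313/21952 -71285/21952; -71285/21952 88385/21952]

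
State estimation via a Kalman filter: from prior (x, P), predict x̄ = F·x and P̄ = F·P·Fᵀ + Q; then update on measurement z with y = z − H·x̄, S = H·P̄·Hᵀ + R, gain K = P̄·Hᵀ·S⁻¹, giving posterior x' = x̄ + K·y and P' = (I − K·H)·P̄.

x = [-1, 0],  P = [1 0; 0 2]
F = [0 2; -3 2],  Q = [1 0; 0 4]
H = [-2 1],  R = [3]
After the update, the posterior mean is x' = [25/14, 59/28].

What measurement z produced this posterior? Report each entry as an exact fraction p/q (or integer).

x̄ = F·x = [0, 3]
P̄ = F·P·Fᵀ + Q = [9 8; 8 21]
S = H·P̄·Hᵀ + R = [28]
K = P̄·Hᵀ·S⁻¹ = [-5/14; 5/28]
x' − x̄ = [25/14, -25/28] = K·y
y = (KᵀK)⁻¹·Kᵀ·(x' − x̄) = [-5]
z = y + H·x̄ = [-5] + [3] = [-2]

z = [-2]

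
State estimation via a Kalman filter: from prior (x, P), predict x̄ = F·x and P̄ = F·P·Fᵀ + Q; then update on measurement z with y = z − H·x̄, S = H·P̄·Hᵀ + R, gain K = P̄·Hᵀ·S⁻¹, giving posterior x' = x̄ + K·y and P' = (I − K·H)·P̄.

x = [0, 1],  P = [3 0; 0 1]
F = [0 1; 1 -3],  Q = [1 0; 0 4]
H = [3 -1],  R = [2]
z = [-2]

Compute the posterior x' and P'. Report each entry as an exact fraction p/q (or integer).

x̄ = F·x = [1, -3]
P̄ = F·P·Fᵀ + Q = [2 -3; -3 16]
y = z − H·x̄ = [-8]
S = H·P̄·Hᵀ + R = [54]
K = P̄·Hᵀ·S⁻¹ = [1/6; -25/54]
x' = x̄ + K·y = [-1/3, 19/27]
P' = (I − K·H)·P̄ = [1/2 7/6; 7/6 239/54]

x' = [-1/3, 19/27]
P' = [1/2 7/6; 7/6 239/54]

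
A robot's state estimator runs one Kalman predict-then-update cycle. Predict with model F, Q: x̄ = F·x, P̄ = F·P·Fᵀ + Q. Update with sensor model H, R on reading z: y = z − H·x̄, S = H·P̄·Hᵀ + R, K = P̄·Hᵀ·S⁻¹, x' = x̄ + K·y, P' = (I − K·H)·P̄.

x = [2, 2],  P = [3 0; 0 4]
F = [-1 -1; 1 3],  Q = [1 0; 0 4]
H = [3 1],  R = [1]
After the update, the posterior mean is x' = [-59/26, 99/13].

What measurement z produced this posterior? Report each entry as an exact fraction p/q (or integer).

x̄ = F·x = [-4, 8]
P̄ = F·P·Fᵀ + Q = [8 -15; -15 43]
S = H·P̄·Hᵀ + R = [26]
K = P̄·Hᵀ·S⁻¹ = [9/26; -1/13]
x' − x̄ = [45/26, -5/13] = K·y
y = (KᵀK)⁻¹·Kᵀ·(x' − x̄) = [5]
z = y + H·x̄ = [5] + [-4] = [1]

z = [1]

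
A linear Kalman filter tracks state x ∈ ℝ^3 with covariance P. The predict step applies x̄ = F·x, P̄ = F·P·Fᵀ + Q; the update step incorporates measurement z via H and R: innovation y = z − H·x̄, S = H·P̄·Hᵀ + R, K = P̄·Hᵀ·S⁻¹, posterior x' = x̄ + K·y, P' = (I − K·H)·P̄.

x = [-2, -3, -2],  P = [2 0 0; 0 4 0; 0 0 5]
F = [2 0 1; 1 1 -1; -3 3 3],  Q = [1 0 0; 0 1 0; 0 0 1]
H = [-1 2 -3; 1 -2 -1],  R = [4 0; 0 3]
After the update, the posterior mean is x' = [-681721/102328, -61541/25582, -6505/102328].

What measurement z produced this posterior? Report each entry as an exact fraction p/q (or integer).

z = [2, -2]

x̄ = F·x = [-6, -3, -9]
P̄ = F·P·Fᵀ + Q = [14 -1 3; -1 12 -9; 3 -9 100]
S = H·P̄·Hᵀ + R = [1096 192; 192 127]
K = P̄·Hᵀ·S⁻¹ = [-5671/102328 2381/12791; 2419/25582 -3440/12791; -25599/102328 -3119/12791]
x' − x̄ = [-67753/102328, 15205/25582, 914447/102328] = K·y
y = (KᵀK)⁻¹·Kᵀ·(x' − x̄) = [-25, -11]
z = y + H·x̄ = [-25, -11] + [27, 9] = [2, -2]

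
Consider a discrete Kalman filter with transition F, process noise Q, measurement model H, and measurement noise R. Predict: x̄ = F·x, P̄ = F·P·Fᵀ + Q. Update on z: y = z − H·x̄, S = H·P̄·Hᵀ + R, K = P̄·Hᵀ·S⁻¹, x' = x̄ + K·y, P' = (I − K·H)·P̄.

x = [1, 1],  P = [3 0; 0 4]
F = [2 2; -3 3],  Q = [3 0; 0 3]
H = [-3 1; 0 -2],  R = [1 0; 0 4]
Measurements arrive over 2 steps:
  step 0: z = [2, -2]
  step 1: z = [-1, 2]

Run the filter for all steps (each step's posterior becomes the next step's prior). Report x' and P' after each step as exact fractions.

step 0: x' = [-2869/9233, 9414/9233], P' = [4051/18466 3018/9233; 3018/9233 9078/9233]
step 1: x' = [2119688/11802181, -4785903/11802181], P' = [2473768/11802181 3506511/11802181; 3506511/11802181 10412256/11802181]

step 0: x̄ = F·x = [4, 0]
step 0: P̄ = F·P·Fᵀ + Q = [31 6; 6 66]
step 0: y = z − H·x̄ = [14, -2]
step 0: S = H·P̄·Hᵀ + R = [310 -96; -96 268]
step 0: K = P̄·Hᵀ·S⁻¹ = [-6117/18466 -1509/9233; 24/9233 -4539/9233]
step 0: x' = x̄ + K·y = [-2869/9233, 9414/9233]
step 0: P' = (I − K·H)·P̄ = [4051/18466 3018/9233; 3018/9233 9078/9233]
step 1: x̄ = F·x = [1870/1319, 36849/9233]
step 1: P̄ = F·P·Fᵀ + Q = [13751/1319 6045/1319; 6045/1319 146613/18466]
step 1: y = z − H·x̄ = [-6812/9233, 92164/9233]
step 1: S = H·P̄·Hᵀ + R = [1389925/18466 107277/9233; 107277/9233 330158/9233]
step 1: K = P̄·Hᵀ·S⁻¹ = [-3914793/11802181 -3506511/23604362; -107277/11802181 -5206128/11802181]
step 1: x' = x̄ + K·y = [2119688/11802181, -4785903/11802181]
step 1: P' = (I − K·H)·P̄ = [2473768/11802181 3506511/11802181; 3506511/11802181 10412256/11802181]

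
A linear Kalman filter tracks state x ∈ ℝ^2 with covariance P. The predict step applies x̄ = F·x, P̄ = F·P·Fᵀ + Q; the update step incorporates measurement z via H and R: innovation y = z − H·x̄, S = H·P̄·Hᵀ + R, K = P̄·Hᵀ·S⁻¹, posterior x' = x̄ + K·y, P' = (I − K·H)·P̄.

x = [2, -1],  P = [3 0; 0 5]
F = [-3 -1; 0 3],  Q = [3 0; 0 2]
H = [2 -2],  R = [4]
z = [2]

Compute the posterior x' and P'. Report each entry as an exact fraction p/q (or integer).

x̄ = F·x = [-5, -3]
P̄ = F·P·Fᵀ + Q = [35 -15; -15 47]
y = z − H·x̄ = [6]
S = H·P̄·Hᵀ + R = [452]
K = P̄·Hᵀ·S⁻¹ = [25/113; -31/113]
x' = x̄ + K·y = [-415/113, -525/113]
P' = (I − K·H)·P̄ = [1455/113 1405/113; 1405/113 1467/113]

x' = [-415/113, -525/113]
P' = [1455/113 1405/113; 1405/113 1467/113]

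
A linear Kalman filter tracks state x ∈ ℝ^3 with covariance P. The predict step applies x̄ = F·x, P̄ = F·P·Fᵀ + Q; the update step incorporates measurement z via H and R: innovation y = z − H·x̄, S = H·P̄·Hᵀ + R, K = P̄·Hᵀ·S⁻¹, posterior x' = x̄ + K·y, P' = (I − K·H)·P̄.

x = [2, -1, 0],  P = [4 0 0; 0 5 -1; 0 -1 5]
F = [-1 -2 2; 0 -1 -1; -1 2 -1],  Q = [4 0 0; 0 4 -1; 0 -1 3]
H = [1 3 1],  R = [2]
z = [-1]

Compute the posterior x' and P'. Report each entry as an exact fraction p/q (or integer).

x̄ = F·x = [0, 1, -4]
P̄ = F·P·Fᵀ + Q = [56 0 -32; 0 12 -5; -32 -5 36]
y = z − H·x̄ = [0]
S = H·P̄·Hᵀ + R = [108]
K = P̄·Hᵀ·S⁻¹ = [2/9; 31/108; -11/108]
x' = x̄ + K·y = [0, 1, -4]
P' = (I − K·H)·P̄ = [152/3 -62/9 -266/9; -62/9 335/108 -199/108; -266/9 -199/108 3767/108]

x' = [0, 1, -4]
P' = [152/3 -62/9 -266/9; -62/9 335/108 -199/108; -266/9 -199/108 3767/108]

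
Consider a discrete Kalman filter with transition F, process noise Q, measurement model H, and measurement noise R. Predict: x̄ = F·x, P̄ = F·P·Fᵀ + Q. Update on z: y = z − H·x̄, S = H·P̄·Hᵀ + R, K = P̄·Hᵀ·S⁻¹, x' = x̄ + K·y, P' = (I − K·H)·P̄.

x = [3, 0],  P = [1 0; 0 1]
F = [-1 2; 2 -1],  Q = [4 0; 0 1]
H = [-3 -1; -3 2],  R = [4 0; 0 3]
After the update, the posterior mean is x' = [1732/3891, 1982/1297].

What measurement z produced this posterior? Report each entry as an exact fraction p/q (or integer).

x̄ = F·x = [-3, 6]
P̄ = F·P·Fᵀ + Q = [9 -4; -4 6]
S = H·P̄·Hᵀ + R = [67 81; 81 156]
K = P̄·Hᵀ·S⁻¹ = [-251/1297 -482/3891; -336/1297 374/1297]
x' − x̄ = [13405/3891, -5800/1297] = K·y
y = (KᵀK)⁻¹·Kᵀ·(x' − x̄) = [-5, -20]
z = y + H·x̄ = [-5, -20] + [3, 21] = [-2, 1]

z = [-2, 1]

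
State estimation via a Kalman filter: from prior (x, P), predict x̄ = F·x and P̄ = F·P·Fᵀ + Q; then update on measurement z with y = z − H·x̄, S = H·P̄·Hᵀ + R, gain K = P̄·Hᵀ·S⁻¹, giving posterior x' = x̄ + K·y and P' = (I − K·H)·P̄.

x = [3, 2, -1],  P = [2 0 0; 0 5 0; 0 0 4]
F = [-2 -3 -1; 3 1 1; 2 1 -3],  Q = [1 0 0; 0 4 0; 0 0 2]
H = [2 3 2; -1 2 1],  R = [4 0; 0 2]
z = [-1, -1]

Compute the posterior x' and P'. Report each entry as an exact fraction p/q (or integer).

x' = [1565/13849, -39531/96943, 9596/96943]
P' = [14546/13849 20800/13849 -39044/13849; 20800/13849 681812/96943 -1169932/96943; -39044/13849 -1169932/96943 2079052/96943]

x̄ = F·x = [-11, 10, 11]
P̄ = F·P·Fᵀ + Q = [58 -31 -11; -31 31 5; -11 5 51]
y = z − H·x̄ = [-31, -43]
S = H·P̄·Hᵀ + R = [319 176; 176 401]
K = P̄·Hᵀ·S⁻¹ = [3351/13849 -545/1259; -807/96943 2186/8813; 25423/96943 568/8813]
x' = x̄ + K·y = [1565/13849, -39531/96943, 9596/96943]
P' = (I − K·H)·P̄ = [14546/13849 20800/13849 -39044/13849; 20800/13849 681812/96943 -1169932/96943; -39044/13849 -1169932/96943 2079052/96943]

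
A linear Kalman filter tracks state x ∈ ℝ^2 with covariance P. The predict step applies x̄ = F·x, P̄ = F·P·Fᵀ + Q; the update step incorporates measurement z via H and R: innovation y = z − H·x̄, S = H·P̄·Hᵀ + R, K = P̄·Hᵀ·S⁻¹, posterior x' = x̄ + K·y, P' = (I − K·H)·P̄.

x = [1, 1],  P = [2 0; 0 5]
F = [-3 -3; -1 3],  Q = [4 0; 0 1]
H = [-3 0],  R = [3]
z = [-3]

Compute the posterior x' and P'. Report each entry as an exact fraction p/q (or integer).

x' = [195/202, -415/202]
P' = [67/202 -39/202; -39/202 5133/202]

x̄ = F·x = [-6, 2]
P̄ = F·P·Fᵀ + Q = [67 -39; -39 48]
y = z − H·x̄ = [-21]
S = H·P̄·Hᵀ + R = [606]
K = P̄·Hᵀ·S⁻¹ = [-67/202; 39/202]
x' = x̄ + K·y = [195/202, -415/202]
P' = (I − K·H)·P̄ = [67/202 -39/202; -39/202 5133/202]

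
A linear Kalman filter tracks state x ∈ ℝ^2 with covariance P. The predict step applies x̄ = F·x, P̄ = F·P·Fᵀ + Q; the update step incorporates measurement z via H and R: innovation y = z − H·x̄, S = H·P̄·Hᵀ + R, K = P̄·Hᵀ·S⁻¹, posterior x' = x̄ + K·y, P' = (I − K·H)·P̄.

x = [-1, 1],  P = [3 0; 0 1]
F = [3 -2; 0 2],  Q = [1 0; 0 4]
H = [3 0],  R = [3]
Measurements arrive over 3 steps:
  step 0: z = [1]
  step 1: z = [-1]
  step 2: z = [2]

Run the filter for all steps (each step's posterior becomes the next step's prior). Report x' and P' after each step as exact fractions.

step 0: x̄ = F·x = [-5, 2]
step 0: P̄ = F·P·Fᵀ + Q = [32 -4; -4 8]
step 0: y = z − H·x̄ = [16]
step 0: S = H·P̄·Hᵀ + R = [291]
step 0: K = P̄·Hᵀ·S⁻¹ = [32/97; -4/97]
step 0: x' = x̄ + K·y = [27/97, 130/97]
step 0: P' = (I − K·H)·P̄ = [32/97 -4/97; -4/97 728/97]
step 1: x̄ = F·x = [-179/97, 260/97]
step 1: P̄ = F·P·Fᵀ + Q = [3345/97 -2936/97; -2936/97 3300/97]
step 1: y = z − H·x̄ = [440/97]
step 1: S = H·P̄·Hᵀ + R = [30396/97]
step 1: K = P̄·Hᵀ·S⁻¹ = [3345/10132; -734/2533]
step 1: x' = x̄ + K·y = [-881/2533, 3460/2533]
step 1: P' = (I − K·H)·P̄ = [3345/10132 -734/2533; -734/2533 19524/2533]
step 2: x̄ = F·x = [-9563/2533, 6920/2533]
step 2: P̄ = F·P·Fᵀ + Q = [387853/10132 -82500/2533; -82500/2533 88228/2533]
step 2: y = z − H·x̄ = [33755/2533]
step 2: S = H·P̄·Hᵀ + R = [3521073/10132]
step 2: K = P̄·Hᵀ·S⁻¹ = [387853/1173691; -330000/1173691]
step 2: x' = x̄ + K·y = [737454/1173691, -1191160/1173691]
step 2: P' = (I − K·H)·P̄ = [387853/1173691 -330000/1173691; -330000/1173691 8636956/1173691]

step 0: x' = [27/97, 130/97], P' = [32/97 -4/97; -4/97 728/97]
step 1: x' = [-881/2533, 3460/2533], P' = [3345/10132 -734/2533; -734/2533 19524/2533]
step 2: x' = [737454/1173691, -1191160/1173691], P' = [387853/1173691 -330000/1173691; -330000/1173691 8636956/1173691]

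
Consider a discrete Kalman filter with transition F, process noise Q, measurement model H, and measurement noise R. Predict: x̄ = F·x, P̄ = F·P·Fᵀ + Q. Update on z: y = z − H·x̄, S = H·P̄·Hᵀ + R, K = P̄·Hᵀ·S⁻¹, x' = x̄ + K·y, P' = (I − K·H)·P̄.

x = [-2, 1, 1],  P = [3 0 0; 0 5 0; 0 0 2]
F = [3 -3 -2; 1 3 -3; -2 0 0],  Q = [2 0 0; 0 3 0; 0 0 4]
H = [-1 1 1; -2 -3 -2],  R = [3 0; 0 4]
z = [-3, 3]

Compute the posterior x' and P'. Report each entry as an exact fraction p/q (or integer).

x' = [142217/119385, -95957/39795, 100076/119385]
P' = [184498/119385 -81568/39795 226774/119385; -81568/39795 98908/13265 -343804/39795; 226774/119385 -343804/39795 1305832/119385]

x̄ = F·x = [-11, -2, 4]
P̄ = F·P·Fᵀ + Q = [82 -24 -18; -24 69 -6; -18 -6 16]
y = z − H·x̄ = [-16, -17]
S = H·P̄·Hᵀ + R = [242 -69; -69 513]
K = P̄·Hᵀ·S⁻¹ = [-22492/39795 -22108/119385; 3832/13265 -9857/39795; 5294/39795 7256/119385]
x' = x̄ + K·y = [142217/119385, -95957/39795, 100076/119385]
P' = (I − K·H)·P̄ = [184498/119385 -81568/39795 226774/119385; -81568/39795 98908/13265 -343804/39795; 226774/119385 -343804/39795 1305832/119385]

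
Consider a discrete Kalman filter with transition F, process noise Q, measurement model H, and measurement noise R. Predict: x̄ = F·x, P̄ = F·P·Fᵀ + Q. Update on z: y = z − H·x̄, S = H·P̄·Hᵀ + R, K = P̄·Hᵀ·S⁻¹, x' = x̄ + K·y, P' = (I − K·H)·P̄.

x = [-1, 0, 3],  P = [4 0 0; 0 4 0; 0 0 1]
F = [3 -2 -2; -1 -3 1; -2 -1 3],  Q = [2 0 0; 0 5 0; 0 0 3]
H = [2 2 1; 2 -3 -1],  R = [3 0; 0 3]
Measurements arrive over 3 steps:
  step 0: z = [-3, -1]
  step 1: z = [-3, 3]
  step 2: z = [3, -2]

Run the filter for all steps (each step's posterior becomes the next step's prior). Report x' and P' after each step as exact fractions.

step 0: x' = [-15705/10459, -18830/10459, 37252/10459], P' = [4851/10459 3209/10459 -13489/20918; 3209/10459 10374/10459 -41583/20918; -13489/20918 -41583/20918 219009/41836]
step 1: x' = [-42582041/173710945, -27310120/34742189, -32927825/34742189], P' = [1004932104/2258242285 140391918/451648457 -310884120/451648457; 140391918/451648457 461686905/451648457 -959703525/451648457; -310884120/451648457 -959703525/451648457 2580990591/451648457]
step 2: x' = [90317221757003/128856982615747, 170502955458208/128856982615747, -90348791022690/128856982615747], P' = [57438490208898/128856982615747 40323487431912/128856982615747 -89421713654742/128856982615747; 40323487431912/128856982615747 132162281969469/128856982615747 -274969401645357/128856982615747; -89421713654742/128856982615747 -274969401645357/128856982615747 739394452902762/128856982615747]

step 0: x̄ = F·x = [-9, 4, 11]
step 0: P̄ = F·P·Fᵀ + Q = [58 10 -22; 10 46 23; -22 23 32]
step 0: y = z − H·x̄ = [-4, 40]
step 0: S = H·P̄·Hᵀ + R = [535 -211; -211 787]
step 0: K = P̄·Hᵀ·S⁻¹ = [18751/62754 13639/62754; 12749/62754 -7825/62754; -1279/125508 -23467/125508]
step 0: x' = x̄ + K·y = [-15705/10459, -18830/10459, 37252/10459]
step 0: P' = (I − K·H)·P̄ = [4851/10459 3209/10459 -13489/20918; 3209/10459 10374/10459 -41583/20918; -13489/20918 -41583/20918 219009/41836]
step 1: x̄ = F·x = [-83959/10459, 109447/10459, 161996/10459]
step 1: P̄ = F·P·Fᵀ + Q = [201176/10459 -201165/10459 -338175/10459; -201165/10459 1451025/41836 1876725/41836; -338175/10459 1876725/41836 3089777/41836]
step 1: y = z − H·x̄ = [-244349/10459, 689632/10459]
step 1: S = H·P̄·Hᵀ + R = [7897021/41836 -4087854/10459; -4087854/10459 11455099/10459]
step 1: K = P̄·Hᵀ·S⁻¹ = [619787596/2258242285 486135346/2258242285; 81484707/451648457 -48191118/451648457; 13271767/451648457 -107882752/451648457]
step 1: x' = x̄ + K·y = [-42582041/173710945, -27310120/34742189, -32927825/34742189]
step 1: P' = (I − K·H)·P̄ = [1004932104/2258242285 140391918/451648457 -310884120/451648457; 140391918/451648457 461686905/451648457 -959703525/451648457; -310884120/451648457 -959703525/451648457 2580990591/451648457]
step 2: x̄ = F·x = [474633327/173710945, 287594716/173710945, -272202693/173710945]
step 2: P̄ = F·P·Fᵀ + Q = [46255814546/2258242285 -46853985702/2258242285 -79153879014/2258242285; -46853985702/2258242285 82088711699/2258242285 108321023028/2258242285; -79153879014/2258242285 108321023028/2258242285 179499457701/2258242285]
step 2: y = z − H·x̄ = [-731120558/173710945, -706107089/173710945]
step 2: S = H·P̄·Hᵀ + R = [441488979976/2258242285 -71915816419/173710945; -71915816419/173710945 202991179283/173710945]
step 2: K = P̄·Hᵀ·S⁻¹ = [35367413875626/128856982615747 27776077258934/128856982615747; 23334045719135/128856982615747 -13623489799742/128856982615747; 3537407434188/128856982615747 -31109891758725/128856982615747]
step 2: x' = x̄ + K·y = [90317221757003/128856982615747, 170502955458208/128856982615747, -90348791022690/128856982615747]
step 2: P' = (I − K·H)·P̄ = [57438490208898/128856982615747 40323487431912/128856982615747 -89421713654742/128856982615747; 40323487431912/128856982615747 132162281969469/128856982615747 -274969401645357/128856982615747; -89421713654742/128856982615747 -274969401645357/128856982615747 739394452902762/128856982615747]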